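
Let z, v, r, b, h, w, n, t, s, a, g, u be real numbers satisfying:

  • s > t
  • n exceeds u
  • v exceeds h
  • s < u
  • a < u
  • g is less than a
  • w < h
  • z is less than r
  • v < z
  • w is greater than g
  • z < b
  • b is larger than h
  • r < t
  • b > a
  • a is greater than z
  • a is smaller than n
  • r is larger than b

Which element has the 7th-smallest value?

b

Chaining the given pairs: g < w < h < v < z < a < b < r < t < s < u < n.
The 7th smallest is b.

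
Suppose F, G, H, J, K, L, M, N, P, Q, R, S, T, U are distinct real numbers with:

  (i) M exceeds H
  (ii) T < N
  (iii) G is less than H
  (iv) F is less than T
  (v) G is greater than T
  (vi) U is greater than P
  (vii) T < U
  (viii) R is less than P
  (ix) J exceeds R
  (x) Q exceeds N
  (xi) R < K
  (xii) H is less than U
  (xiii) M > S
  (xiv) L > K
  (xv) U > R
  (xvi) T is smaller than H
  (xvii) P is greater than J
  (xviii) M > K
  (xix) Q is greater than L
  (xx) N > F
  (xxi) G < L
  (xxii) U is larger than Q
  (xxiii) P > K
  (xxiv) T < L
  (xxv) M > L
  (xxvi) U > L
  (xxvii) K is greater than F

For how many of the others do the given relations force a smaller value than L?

5

From L the given relations immediately reach K, T, G.
From those, F, R — 5 in total.
No other element is forced below L by the given relations, so the count is 5.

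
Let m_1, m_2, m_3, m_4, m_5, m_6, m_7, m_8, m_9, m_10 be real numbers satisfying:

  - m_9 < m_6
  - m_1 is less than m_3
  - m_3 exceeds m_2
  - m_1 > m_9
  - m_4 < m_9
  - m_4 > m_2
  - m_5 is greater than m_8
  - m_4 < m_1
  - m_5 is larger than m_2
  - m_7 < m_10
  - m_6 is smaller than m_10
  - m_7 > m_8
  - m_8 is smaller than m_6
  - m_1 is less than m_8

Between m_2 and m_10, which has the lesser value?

m_2

m_2 < m_4 and m_4 < m_9 give m_2 < m_9.
Then m_9 < m_1 extends the chain to m_1.
Then m_1 < m_8 extends the chain to m_8.
With m_8 < m_6: m_2 < m_4 < m_9 < m_1 < m_8 < m_6.
Then m_6 < m_10 extends the chain to m_10.
So m_2 < m_10; m_2 is the smaller of the two.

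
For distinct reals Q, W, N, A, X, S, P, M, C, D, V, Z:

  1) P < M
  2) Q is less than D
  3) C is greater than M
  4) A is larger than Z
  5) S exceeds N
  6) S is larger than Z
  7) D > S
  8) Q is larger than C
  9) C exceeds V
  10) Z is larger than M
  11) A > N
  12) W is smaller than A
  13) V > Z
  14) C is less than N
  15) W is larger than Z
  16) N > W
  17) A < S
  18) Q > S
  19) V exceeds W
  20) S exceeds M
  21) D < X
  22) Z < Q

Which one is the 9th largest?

Chaining the given pairs: P < M < Z < W < V < C < N < A < S < Q < D < X.
The 9th largest is W.

W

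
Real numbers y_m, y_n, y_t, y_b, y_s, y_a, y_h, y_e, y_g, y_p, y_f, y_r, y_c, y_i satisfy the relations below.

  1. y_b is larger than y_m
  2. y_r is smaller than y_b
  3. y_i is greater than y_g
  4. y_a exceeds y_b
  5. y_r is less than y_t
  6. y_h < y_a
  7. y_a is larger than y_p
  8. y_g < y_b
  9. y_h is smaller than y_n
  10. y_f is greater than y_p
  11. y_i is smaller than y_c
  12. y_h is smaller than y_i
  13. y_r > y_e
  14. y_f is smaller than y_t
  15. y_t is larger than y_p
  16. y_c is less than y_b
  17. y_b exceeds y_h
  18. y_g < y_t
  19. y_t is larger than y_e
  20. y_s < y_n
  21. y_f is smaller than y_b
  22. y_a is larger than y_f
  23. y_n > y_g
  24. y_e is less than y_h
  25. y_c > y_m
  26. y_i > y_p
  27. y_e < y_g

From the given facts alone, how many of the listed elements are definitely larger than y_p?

6

Directly above y_p: y_f, y_i, y_t, y_a.
One step further: y_c, y_b (6 so far).
No other element is forced above y_p by the given relations, so the count is 6.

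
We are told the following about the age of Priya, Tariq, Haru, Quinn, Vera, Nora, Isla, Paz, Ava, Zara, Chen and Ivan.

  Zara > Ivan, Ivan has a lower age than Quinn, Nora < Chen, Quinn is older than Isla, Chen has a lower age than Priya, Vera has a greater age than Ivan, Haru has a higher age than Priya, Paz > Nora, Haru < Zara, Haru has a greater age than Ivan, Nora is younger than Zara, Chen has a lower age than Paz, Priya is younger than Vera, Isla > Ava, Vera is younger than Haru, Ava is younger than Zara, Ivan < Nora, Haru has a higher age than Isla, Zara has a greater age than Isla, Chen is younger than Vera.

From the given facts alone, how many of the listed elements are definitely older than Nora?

6

From Nora the given relations immediately reach Chen, Paz, Zara.
From those, Priya, Vera — 5 in total.
From those, Haru — 6 in total.
Nothing else is reachable above Nora; 6 in all.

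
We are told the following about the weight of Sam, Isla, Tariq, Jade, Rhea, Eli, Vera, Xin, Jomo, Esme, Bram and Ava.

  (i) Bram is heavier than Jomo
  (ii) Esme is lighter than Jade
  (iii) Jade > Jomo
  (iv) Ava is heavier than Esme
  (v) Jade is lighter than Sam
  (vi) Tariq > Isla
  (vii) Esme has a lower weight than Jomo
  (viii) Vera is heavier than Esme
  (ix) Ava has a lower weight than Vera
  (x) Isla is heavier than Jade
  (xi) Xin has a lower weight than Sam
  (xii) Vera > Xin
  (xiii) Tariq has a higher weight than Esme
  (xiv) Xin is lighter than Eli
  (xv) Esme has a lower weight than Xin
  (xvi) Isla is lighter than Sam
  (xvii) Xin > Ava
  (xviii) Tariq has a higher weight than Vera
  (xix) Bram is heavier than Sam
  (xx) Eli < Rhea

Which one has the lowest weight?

Ava is not least since Esme < Ava; Xin is not least since Esme < Xin; Jomo is not least since Esme < Jomo; Vera is not least since Xin < Vera; Jade is not least since Esme < Jade; Isla is not least since Jade < Isla; Eli is not least since Xin < Eli; Tariq is not least since Esme < Tariq; Rhea is not least since Eli < Rhea; Sam is not least since Jade < Sam; Bram is not least since Sam < Bram.
Only Esme has nothing below it, so Esme is the lowest weight.

Esme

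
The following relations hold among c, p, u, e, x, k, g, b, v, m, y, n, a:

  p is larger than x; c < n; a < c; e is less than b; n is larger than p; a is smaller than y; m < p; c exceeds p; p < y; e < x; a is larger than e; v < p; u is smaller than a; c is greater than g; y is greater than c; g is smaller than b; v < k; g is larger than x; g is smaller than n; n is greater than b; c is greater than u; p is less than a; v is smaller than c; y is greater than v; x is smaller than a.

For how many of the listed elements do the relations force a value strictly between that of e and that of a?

2

The relations place e below a. An element lies strictly between them when it is forced above e and also forced below a.
Above e: {x, p, g, b, c, n, y}. Below a: {m, x, u, v, p}.
Intersection: {x, p} — 2.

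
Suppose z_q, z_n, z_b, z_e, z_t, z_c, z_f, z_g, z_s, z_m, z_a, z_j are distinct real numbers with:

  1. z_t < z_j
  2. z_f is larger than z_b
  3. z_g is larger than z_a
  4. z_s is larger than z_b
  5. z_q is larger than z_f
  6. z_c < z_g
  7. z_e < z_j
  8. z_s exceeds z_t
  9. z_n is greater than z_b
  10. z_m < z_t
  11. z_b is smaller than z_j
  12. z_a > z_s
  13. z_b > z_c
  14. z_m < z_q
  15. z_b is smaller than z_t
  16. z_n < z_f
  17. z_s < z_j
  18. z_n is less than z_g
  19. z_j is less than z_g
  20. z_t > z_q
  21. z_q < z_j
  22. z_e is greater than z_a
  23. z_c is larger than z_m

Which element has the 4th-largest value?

Piecing the relations together gives one ordering: z_m < z_c < z_b < z_n < z_f < z_q < z_t < z_s < z_a < z_e < z_j < z_g.
The 4th largest is z_a.

z_a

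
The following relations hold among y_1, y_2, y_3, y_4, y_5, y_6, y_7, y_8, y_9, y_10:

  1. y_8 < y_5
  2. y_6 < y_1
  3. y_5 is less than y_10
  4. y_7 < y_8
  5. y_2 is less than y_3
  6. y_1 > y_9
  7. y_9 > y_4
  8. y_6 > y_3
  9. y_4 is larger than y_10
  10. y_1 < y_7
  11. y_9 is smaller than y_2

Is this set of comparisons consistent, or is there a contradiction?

inconsistent

We have y_8 < y_5 stated directly, yet also y_5 < y_10 < y_4 < y_9 < y_2 < y_3 < y_6 < y_1 < y_7 < y_8 by chaining the others — so y_5 < y_8. Contradiction.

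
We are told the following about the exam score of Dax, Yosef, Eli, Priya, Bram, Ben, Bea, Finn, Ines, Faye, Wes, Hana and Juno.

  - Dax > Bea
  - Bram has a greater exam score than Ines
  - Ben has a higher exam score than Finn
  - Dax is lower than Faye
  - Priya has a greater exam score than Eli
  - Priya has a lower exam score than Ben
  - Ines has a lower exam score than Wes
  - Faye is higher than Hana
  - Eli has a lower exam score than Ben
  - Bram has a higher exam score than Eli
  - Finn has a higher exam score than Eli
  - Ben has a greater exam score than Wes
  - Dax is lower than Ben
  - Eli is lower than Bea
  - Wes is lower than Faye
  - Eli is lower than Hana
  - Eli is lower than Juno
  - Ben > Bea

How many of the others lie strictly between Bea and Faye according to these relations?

1

The relations place Bea below Faye. An element lies strictly between them when it is forced above Bea and also forced below Faye.
Above Bea: {Dax, Ben}. Below Faye: {Eli, Ines, Hana, Wes, Dax}.
Intersection: {Dax} — 1.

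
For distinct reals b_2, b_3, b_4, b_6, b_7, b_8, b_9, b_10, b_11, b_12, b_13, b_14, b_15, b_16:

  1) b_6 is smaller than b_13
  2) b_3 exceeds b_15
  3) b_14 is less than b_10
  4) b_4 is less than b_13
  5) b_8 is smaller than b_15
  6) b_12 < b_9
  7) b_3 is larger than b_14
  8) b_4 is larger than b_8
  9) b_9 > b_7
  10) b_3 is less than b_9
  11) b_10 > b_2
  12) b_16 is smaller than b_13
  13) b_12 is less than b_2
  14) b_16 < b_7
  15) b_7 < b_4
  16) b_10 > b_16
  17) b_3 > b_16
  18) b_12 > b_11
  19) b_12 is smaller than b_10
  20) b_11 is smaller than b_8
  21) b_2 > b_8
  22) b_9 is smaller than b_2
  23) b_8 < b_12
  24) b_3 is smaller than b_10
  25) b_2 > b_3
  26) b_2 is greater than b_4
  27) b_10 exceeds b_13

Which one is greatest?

b_10

b_11 is not greatest since b_11 < b_8; b_16 is not greatest since b_16 < b_3; b_8 is not greatest since b_8 < b_15; b_14 is not greatest since b_14 < b_10; b_7 is not greatest since b_7 < b_4; b_15 is not greatest since b_15 < b_3; b_3 is not greatest since b_3 < b_2; b_12 is not greatest since b_12 < b_10; b_4 is not greatest since b_4 < b_2; b_6 is not greatest since b_6 < b_13; b_13 is not greatest since b_13 < b_10; b_9 is not greatest since b_9 < b_2; b_2 is not greatest since b_2 < b_10.
Only b_10 has nothing above it, so b_10 is the greatest.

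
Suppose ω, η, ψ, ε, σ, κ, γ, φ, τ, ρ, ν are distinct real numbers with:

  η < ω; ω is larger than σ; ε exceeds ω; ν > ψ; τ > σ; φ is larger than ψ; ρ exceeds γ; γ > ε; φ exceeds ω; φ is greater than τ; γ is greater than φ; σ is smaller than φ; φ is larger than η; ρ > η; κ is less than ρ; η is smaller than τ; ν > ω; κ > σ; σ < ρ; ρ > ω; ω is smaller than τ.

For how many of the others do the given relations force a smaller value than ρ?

Directly below ρ: σ, κ, η, ω, γ.
One step further: ε, φ (7 so far).
One step further: ψ, τ (9 so far).
No other element is forced below ρ by the given relations, so the count is 9.

9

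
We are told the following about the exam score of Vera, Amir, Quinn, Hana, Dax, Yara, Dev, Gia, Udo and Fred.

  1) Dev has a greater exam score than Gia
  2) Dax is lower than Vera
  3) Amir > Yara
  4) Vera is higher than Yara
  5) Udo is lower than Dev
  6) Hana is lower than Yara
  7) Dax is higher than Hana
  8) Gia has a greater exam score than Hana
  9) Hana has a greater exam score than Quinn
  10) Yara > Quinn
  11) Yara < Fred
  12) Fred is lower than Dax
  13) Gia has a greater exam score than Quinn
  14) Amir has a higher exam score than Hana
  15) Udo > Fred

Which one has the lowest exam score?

Hana is not least since Quinn < Hana; Yara is not least since Hana < Yara; Fred is not least since Yara < Fred; Dax is not least since Fred < Dax; Udo is not least since Fred < Udo; Gia is not least since Quinn < Gia; Dev is not least since Udo < Dev; Amir is not least since Hana < Amir; Vera is not least since Dax < Vera.
Only Quinn has nothing below it, so Quinn is the lowest exam score.

Quinn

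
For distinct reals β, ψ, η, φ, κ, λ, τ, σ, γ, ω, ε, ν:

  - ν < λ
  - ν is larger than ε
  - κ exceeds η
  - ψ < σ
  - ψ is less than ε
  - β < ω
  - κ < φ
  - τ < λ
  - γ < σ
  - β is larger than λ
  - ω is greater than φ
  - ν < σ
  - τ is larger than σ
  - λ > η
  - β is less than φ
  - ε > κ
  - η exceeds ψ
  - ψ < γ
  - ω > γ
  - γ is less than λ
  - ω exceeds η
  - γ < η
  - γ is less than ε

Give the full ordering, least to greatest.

ψ < γ < η < κ < ε < ν < σ < τ < λ < β < φ < ω

The consecutive links are each given: ψ < γ; γ < η; η < κ; κ < ε; ε < ν; ν < σ; σ < τ; τ < λ; λ < β; β < φ; φ < ω.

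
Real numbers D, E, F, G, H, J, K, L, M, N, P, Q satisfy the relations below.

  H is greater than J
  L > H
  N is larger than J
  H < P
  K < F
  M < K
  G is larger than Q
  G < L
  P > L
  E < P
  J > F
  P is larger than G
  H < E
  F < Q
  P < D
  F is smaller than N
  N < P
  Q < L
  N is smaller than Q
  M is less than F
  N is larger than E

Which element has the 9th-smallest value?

G

Piecing the relations together gives one ordering: M < K < F < J < H < E < N < Q < G < L < P < D.
Counting 9 from the smallest end gives G.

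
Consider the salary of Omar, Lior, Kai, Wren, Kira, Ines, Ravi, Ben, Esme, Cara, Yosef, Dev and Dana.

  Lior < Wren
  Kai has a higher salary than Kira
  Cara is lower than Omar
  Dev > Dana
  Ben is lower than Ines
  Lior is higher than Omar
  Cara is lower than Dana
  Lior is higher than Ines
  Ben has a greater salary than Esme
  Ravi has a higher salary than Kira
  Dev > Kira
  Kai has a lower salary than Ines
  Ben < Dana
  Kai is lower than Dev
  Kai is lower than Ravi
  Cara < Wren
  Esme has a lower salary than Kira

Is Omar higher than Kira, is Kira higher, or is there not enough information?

undetermined

Following every chain through Kira: above Kira we get Kai, Ravi, Ines, Lior, Dev, Wren; below Kira we get Esme.
Omar is not reached, and no chain runs the other way from Omar to Kira.
So the given relations leave the order of Kira and Omar undetermined.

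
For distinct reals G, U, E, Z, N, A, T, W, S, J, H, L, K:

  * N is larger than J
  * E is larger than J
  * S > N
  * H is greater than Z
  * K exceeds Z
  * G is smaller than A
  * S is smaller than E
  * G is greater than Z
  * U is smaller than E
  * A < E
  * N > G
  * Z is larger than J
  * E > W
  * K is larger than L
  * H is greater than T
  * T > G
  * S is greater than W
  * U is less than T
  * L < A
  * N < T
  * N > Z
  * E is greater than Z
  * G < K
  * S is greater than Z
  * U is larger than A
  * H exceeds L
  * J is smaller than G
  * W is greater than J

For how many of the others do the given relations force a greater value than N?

4

The elements the relations force above N are S, E, T, H — no chain reaches any other.
That is 4.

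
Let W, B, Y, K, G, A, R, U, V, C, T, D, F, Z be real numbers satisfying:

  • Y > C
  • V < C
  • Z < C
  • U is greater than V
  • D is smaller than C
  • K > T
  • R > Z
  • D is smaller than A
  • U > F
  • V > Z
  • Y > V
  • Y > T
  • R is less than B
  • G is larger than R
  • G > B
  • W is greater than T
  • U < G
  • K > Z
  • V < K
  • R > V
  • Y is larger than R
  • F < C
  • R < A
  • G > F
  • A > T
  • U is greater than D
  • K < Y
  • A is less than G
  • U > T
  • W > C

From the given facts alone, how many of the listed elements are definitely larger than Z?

10

Directly above Z: V, R, C, K.
One step further: U, A, B, G, W, Y (10 so far).
No other element is forced above Z by the given relations, so the count is 10.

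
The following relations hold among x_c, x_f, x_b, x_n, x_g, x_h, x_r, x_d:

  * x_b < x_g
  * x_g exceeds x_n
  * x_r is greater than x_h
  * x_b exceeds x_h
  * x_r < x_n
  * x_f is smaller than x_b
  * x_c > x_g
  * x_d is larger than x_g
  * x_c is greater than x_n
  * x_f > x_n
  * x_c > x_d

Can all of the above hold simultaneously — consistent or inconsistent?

Every relation is compatible with x_h < x_r < x_n < x_f < x_b < x_g < x_d < x_c; the set is consistent.

consistent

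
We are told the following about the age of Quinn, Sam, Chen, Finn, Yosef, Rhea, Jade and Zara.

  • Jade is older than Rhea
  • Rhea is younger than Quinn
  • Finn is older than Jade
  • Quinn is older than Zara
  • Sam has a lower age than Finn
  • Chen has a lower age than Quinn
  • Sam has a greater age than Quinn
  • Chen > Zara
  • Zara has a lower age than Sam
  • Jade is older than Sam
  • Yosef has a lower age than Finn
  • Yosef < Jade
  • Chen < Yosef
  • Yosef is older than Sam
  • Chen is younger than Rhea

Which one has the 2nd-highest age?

Jade

The consecutive relations fix a unique order: Zara < Chen < Rhea < Quinn < Sam < Yosef < Jade < Finn.
Counting 2 from the largest end gives Jade.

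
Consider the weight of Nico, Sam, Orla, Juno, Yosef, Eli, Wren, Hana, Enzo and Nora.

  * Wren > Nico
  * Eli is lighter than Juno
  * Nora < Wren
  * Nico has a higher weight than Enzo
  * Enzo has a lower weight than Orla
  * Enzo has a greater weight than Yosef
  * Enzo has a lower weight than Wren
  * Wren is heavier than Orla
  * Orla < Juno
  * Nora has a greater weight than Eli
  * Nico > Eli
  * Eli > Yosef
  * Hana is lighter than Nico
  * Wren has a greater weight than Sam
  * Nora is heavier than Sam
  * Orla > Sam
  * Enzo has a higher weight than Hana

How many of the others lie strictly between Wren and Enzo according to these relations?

2

Chaining upward from Enzo reaches: Orla, Juno, Nico.
Chaining downward from Wren reaches: Hana, Yosef, Sam, Eli, Nora, Orla, Nico.
Strictly between Enzo and Wren are those in both lists: Orla, Nico — 2 elements.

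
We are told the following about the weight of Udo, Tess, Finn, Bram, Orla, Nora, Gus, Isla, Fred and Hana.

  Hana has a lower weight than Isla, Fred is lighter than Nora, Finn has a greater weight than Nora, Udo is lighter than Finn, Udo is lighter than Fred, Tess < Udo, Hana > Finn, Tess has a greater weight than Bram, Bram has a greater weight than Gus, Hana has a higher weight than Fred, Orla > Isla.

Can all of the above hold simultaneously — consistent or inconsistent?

Every relation is compatible with Gus < Bram < Tess < Udo < Fred < Nora < Finn < Hana < Isla < Orla; the set is consistent.

consistent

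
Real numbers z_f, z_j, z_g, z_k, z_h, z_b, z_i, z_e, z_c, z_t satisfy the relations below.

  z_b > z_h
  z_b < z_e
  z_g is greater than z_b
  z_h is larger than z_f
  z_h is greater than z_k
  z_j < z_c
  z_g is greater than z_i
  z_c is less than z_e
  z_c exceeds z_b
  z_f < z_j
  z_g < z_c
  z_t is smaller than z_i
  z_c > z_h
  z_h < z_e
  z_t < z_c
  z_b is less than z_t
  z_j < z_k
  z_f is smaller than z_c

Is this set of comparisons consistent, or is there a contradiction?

consistent

The single ordering z_f < z_j < z_k < z_h < z_b < z_t < z_i < z_g < z_c < z_e satisfies every listed relation, so no contradiction arises.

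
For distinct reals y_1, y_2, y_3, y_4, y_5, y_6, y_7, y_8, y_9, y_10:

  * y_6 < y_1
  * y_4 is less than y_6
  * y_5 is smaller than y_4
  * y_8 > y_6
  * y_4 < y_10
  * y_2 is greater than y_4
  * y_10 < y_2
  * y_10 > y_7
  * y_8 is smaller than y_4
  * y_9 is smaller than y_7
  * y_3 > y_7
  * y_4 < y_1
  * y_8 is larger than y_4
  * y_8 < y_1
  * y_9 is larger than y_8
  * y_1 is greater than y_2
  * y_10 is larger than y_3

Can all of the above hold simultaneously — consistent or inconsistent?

inconsistent

Chaining the given relations yields y_4 < y_6 < y_8, so y_4 < y_8. But one relation states y_8 < y_4. These cannot both hold.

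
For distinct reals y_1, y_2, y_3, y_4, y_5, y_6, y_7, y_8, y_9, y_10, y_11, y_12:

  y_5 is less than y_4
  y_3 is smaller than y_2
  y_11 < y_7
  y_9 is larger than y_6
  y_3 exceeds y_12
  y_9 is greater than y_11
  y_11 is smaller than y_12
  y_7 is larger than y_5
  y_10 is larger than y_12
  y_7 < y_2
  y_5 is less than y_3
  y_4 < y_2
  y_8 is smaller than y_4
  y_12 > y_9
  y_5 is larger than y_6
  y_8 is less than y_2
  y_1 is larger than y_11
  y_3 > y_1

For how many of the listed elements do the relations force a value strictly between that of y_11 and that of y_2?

5

Chaining upward from y_11 reaches: y_7, y_1, y_9, y_12, y_10, y_3.
Chaining downward from y_2 reaches: y_6, y_5, y_8, y_7, y_1, y_9, y_12, y_3, y_4.
Strictly between y_11 and y_2 are those in both lists: y_7, y_1, y_9, y_12, y_3 — 5 elements.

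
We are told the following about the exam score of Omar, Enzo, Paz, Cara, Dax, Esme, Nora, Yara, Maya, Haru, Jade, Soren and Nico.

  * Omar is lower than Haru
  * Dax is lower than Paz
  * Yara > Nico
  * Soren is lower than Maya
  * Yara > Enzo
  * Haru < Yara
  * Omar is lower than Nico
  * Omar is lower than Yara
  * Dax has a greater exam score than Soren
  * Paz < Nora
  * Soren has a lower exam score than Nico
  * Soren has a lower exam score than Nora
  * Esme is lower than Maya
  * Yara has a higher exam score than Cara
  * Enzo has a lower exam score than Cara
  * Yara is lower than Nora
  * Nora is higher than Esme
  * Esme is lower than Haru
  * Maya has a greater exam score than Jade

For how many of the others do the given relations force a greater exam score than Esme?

From Esme the given relations immediately reach Haru, Maya, Nora.
From those, Yara — 4 in total.
No other element is forced above Esme by the given relations, so the count is 4.

4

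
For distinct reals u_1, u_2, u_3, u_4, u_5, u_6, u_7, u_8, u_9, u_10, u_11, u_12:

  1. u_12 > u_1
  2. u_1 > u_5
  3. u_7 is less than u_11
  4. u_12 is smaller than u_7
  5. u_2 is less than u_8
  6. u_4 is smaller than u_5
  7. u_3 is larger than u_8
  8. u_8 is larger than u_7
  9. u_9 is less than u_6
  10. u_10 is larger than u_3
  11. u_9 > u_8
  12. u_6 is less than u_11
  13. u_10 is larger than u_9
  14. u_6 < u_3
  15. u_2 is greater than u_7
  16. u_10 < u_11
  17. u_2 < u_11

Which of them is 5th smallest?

u_7

Piecing the relations together gives one ordering: u_4 < u_5 < u_1 < u_12 < u_7 < u_2 < u_8 < u_9 < u_6 < u_3 < u_10 < u_11.
Counting 5 from the smallest end gives u_7.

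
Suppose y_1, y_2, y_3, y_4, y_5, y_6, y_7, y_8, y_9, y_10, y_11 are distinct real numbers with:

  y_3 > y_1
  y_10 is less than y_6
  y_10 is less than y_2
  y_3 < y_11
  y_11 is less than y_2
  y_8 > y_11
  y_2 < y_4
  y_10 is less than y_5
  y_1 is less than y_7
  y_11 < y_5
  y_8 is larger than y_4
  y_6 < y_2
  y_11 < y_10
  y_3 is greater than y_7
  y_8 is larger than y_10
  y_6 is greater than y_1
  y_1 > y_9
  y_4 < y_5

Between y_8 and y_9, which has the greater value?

y_9 < y_1 < y_7 < y_3 < y_11 < y_10 < y_6 < y_2 < y_4 < y_8, by transitivity through y_1, y_7, y_3, y_11, y_10, y_6, y_2, y_4.
So y_9 < y_8; y_8 is the larger of the two.

y_8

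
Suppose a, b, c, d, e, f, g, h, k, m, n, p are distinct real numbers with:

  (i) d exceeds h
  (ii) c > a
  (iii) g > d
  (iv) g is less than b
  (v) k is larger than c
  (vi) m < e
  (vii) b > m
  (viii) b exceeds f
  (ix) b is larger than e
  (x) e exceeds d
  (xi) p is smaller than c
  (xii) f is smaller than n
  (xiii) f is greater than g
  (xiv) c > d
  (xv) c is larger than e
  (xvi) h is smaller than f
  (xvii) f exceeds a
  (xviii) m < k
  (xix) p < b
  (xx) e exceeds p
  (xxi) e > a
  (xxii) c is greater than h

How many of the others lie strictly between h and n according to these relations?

Chaining upward from h reaches: d, g, e, c, k, f, b.
Chaining downward from n reaches: d, g, a, f.
Strictly between h and n are those in both lists: d, g, f — 3 elements.

3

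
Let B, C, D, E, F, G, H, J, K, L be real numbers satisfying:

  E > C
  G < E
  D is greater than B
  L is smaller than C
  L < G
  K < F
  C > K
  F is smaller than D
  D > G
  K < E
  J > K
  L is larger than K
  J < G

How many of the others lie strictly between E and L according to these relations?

2

Chaining upward from L reaches: G, C, D.
Chaining downward from E reaches: K, J, G, C.
Strictly between L and E are those in both lists: G, C — 2 elements.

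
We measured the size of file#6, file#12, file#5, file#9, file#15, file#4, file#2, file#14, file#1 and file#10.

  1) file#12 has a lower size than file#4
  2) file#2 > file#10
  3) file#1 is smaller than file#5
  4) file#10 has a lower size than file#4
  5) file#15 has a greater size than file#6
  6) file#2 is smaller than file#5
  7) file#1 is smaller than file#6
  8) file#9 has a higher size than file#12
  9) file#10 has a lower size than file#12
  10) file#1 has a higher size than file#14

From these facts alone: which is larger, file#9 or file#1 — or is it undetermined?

Following every chain through file#1: above file#1 we get file#6, file#15, file#5; below file#1 we get file#14.
file#9 is not reached, and no chain runs the other way from file#9 to file#1.
So the given relations leave the order of file#1 and file#9 undetermined.

undetermined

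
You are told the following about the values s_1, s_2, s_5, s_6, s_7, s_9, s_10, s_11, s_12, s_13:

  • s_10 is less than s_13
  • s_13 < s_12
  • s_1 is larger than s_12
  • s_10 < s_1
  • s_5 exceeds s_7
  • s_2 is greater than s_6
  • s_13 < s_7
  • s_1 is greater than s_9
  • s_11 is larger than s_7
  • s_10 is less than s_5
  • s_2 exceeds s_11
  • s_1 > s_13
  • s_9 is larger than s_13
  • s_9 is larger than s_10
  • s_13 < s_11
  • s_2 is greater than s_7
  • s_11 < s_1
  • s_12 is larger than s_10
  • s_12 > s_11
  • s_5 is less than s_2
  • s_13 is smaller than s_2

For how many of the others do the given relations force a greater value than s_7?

5

The elements the relations force above s_7 are s_11, s_5, s_12, s_2, s_1 — no chain reaches any other.
That is 5.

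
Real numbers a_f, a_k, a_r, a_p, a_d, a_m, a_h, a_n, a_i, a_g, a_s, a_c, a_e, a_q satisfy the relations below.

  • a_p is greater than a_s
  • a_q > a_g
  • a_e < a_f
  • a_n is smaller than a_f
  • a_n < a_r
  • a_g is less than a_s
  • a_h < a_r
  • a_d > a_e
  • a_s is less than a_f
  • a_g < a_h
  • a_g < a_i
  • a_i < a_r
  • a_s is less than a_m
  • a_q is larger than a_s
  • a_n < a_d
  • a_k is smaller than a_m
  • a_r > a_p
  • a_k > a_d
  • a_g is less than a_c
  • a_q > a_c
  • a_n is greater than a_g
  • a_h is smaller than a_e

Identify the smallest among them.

a_g

a_i is not least since a_g < a_i; a_h is not least since a_g < a_h; a_s is not least since a_g < a_s; a_p is not least since a_s < a_p; a_c is not least since a_g < a_c; a_e is not least since a_h < a_e; a_n is not least since a_g < a_n; a_d is not least since a_e < a_d; a_f is not least since a_s < a_f; a_k is not least since a_d < a_k; a_q is not least since a_g < a_q; a_r is not least since a_p < a_r; a_m is not least since a_s < a_m.
Only a_g has nothing below it, so a_g is the smallest.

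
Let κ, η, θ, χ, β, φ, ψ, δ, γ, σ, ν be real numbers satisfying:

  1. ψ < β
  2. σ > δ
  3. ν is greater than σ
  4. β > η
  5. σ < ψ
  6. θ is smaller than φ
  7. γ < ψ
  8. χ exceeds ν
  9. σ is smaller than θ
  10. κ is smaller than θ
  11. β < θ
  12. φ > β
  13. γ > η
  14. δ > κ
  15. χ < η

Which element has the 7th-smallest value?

Chaining the given pairs: κ < δ < σ < ν < χ < η < γ < ψ < β < θ < φ.
Counting 7 from the smallest end gives γ.

γ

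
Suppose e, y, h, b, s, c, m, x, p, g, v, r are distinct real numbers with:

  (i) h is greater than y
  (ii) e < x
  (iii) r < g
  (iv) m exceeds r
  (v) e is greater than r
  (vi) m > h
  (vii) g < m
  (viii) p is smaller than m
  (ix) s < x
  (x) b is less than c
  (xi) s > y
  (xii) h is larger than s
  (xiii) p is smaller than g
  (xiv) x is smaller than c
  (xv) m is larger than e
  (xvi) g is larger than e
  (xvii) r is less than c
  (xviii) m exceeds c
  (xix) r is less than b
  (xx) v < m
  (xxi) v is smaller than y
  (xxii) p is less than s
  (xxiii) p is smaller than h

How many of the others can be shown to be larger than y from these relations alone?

5

Directly above y: s, h.
One step further: x, m (4 so far).
One step further: c (5 so far).
Nothing else is reachable above y; 5 in all.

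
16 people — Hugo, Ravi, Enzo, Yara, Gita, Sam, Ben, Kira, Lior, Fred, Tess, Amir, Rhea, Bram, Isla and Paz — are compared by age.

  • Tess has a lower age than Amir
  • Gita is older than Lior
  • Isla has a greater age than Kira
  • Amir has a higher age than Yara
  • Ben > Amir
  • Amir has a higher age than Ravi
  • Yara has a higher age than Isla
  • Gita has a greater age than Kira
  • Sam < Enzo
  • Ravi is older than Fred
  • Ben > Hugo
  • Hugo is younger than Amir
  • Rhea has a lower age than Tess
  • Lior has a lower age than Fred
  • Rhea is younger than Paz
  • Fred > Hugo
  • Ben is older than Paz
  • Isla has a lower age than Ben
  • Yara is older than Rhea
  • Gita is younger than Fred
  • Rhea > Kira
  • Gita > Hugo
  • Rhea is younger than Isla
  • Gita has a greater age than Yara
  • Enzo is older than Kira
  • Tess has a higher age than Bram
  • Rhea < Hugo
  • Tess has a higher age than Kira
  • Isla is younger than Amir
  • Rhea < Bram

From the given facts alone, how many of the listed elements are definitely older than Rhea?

11

From Rhea the given relations immediately reach Isla, Yara, Hugo, Paz, Bram, Tess.
From those, Gita, Fred, Amir, Ben — 10 in total.
From those, Ravi — 11 in total.
Nothing else is reachable above Rhea; 11 in all.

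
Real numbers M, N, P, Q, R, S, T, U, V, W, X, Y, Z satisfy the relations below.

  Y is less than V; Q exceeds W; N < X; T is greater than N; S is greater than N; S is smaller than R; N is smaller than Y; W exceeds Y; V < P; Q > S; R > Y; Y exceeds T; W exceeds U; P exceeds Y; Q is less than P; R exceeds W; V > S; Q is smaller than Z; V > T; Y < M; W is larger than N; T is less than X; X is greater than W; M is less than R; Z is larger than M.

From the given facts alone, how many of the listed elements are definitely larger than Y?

8

From Y the given relations immediately reach M, W, V, R, P.
From those, X, Q, Z — 8 in total.
Nothing else is reachable above Y; 8 in all.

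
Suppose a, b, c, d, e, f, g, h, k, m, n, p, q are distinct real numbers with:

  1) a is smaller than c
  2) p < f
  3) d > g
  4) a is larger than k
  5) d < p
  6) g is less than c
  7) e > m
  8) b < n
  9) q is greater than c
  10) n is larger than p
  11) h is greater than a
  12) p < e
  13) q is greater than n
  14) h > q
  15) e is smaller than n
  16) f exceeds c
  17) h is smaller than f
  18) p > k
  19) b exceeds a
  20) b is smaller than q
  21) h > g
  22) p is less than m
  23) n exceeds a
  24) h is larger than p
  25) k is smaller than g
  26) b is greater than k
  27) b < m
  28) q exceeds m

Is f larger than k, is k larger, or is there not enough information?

Link the given pairs in sequence: k < g; g < d; d < p; p < m; m < e; e < n; n < q; q < h; h < f.
Chaining these gives k < g < d < p < m < e < n < q < h < f.
So f is larger.

f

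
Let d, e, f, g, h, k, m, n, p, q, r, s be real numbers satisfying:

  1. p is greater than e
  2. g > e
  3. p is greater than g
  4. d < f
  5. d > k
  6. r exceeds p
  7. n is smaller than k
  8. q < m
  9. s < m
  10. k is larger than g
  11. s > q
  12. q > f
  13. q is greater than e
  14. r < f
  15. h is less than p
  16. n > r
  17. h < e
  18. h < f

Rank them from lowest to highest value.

h < e < g < p < r < n < k < d < f < q < s < m

The consecutive links are each given: h < e; e < g; g < p; p < r; r < n; n < k; k < d; d < f; f < q; q < s; s < m.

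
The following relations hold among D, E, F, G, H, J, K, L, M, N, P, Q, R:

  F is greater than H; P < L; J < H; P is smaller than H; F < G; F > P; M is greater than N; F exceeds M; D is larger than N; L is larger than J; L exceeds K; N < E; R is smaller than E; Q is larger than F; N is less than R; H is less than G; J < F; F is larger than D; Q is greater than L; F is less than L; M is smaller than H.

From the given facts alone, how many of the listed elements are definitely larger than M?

The elements the relations force above M are H, F, G, L, Q — no chain reaches any other.
That is 5.

5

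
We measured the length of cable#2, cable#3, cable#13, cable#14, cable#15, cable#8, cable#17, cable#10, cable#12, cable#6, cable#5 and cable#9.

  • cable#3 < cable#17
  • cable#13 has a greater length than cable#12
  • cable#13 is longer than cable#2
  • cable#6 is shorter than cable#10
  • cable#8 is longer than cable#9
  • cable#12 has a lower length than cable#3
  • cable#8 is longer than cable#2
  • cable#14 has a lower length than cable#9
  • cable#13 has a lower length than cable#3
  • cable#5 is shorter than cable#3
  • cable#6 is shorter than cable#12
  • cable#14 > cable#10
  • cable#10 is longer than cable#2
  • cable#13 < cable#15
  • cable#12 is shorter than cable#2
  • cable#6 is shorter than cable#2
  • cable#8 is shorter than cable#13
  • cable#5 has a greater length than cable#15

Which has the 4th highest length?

The consecutive relations fix a unique order: cable#6 < cable#12 < cable#2 < cable#10 < cable#14 < cable#9 < cable#8 < cable#13 < cable#15 < cable#5 < cable#3 < cable#17.
The 4th largest is cable#15.

cable#15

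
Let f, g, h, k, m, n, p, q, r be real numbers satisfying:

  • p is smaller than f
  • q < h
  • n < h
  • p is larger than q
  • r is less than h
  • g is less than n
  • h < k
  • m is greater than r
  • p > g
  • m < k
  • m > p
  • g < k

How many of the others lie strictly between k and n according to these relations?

1

Chaining upward from n reaches: h.
Chaining downward from k reaches: q, g, p, r, m, h.
Strictly between n and k are those in both lists: h — 1 element.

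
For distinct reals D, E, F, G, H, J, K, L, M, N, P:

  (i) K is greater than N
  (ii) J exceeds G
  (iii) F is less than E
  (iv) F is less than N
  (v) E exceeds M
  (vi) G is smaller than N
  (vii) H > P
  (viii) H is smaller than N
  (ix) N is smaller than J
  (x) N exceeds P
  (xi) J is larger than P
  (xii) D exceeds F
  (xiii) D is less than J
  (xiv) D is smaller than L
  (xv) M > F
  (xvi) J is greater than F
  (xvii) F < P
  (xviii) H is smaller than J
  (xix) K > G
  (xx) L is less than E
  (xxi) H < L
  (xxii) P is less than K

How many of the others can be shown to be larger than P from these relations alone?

The elements the relations force above P are H, N, J, K, L, E — no chain reaches any other.
That is 6.

6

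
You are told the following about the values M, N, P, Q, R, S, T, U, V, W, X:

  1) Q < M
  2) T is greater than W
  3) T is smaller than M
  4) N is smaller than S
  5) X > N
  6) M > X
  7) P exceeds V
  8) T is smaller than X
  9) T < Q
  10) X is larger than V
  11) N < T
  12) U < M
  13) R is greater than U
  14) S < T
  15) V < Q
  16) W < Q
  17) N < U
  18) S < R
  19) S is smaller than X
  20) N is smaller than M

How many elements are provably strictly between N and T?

Chaining upward from N reaches: S, U, Q, X, R, M.
Chaining downward from T reaches: W, S.
Strictly between N and T are those in both lists: S — 1 element.

1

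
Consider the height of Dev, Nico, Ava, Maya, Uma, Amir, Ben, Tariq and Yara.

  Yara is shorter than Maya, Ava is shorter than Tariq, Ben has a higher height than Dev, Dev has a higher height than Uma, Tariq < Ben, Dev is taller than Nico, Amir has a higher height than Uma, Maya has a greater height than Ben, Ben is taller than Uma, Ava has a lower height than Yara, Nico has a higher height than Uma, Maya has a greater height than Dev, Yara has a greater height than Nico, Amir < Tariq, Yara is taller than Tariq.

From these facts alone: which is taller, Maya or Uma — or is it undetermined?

The relevant relations are Uma < Nico; Nico < Dev; Dev < Ben; Ben < Maya.
Chaining these gives Uma < Nico < Dev < Ben < Maya.
So Maya is taller.

Maya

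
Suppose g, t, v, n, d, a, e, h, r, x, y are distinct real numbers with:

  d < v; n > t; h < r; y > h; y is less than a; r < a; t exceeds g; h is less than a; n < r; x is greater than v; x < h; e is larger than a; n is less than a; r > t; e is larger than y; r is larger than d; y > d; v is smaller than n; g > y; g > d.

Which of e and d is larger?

d < v and v < x give d < x.
Then x < h extends the chain to h.
With h < y: d < v < x < h < y.
With y < g: d < v < x < h < y < g.
With g < t: d < v < x < h < y < g < t.
Then t < n extends the chain to n.
With n < r: d < v < x < h < y < g < t < n < r.
Then r < a extends the chain to a.
Then a < e extends the chain to e.
So d < e; e is the larger of the two.

e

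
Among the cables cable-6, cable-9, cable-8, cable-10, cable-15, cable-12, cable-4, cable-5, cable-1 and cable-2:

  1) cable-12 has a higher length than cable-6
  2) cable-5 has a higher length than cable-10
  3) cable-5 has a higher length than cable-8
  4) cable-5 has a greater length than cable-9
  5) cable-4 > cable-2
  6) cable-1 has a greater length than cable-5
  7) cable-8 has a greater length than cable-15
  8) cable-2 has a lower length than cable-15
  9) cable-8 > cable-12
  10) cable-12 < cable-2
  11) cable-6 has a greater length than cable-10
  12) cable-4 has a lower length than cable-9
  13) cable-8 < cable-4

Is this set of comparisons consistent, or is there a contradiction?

Every relation is compatible with cable-10 < cable-6 < cable-12 < cable-2 < cable-15 < cable-8 < cable-4 < cable-9 < cable-5 < cable-1; the set is consistent.

consistent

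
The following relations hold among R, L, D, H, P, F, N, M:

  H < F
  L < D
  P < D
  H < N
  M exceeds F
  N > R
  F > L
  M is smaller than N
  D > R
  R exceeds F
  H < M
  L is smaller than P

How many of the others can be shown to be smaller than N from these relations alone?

5

The elements the relations force below N are L, H, F, R, M — no chain reaches any other.
That is 5.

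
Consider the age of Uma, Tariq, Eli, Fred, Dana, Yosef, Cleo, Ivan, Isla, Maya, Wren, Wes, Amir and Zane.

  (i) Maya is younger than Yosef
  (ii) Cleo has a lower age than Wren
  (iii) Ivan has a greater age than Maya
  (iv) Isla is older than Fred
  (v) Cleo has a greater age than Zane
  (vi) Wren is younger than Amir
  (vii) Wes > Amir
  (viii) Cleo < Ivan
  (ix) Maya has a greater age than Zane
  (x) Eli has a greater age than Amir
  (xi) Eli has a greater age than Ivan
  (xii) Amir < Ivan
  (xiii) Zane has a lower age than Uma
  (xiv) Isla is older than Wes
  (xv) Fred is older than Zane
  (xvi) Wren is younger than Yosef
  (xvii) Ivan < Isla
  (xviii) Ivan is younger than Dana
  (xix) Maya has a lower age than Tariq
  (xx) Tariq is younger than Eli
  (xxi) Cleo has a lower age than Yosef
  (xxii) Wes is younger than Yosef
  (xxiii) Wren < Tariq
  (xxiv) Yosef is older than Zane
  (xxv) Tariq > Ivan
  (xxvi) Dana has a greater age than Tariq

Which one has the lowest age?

Zane

Cleo is not least since Zane < Cleo; Wren is not least since Cleo < Wren; Uma is not least since Zane < Uma; Amir is not least since Wren < Amir; Fred is not least since Zane < Fred; Wes is not least since Amir < Wes; Maya is not least since Zane < Maya; Ivan is not least since Amir < Ivan; Isla is not least since Ivan < Isla; Tariq is not least since Maya < Tariq; Dana is not least since Ivan < Dana; Yosef is not least since Wes < Yosef; Eli is not least since Amir < Eli.
Only Zane has nothing below it, so Zane is the lowest age.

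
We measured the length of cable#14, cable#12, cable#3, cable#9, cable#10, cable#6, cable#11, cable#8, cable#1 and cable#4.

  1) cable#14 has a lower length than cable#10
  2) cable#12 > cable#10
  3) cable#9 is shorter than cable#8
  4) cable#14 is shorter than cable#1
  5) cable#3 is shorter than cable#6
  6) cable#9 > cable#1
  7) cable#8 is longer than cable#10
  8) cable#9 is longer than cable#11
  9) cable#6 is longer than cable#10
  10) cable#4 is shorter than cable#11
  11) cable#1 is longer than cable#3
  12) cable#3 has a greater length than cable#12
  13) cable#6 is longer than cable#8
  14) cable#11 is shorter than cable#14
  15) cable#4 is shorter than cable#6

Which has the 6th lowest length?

Piecing the relations together gives one ordering: cable#4 < cable#11 < cable#14 < cable#10 < cable#12 < cable#3 < cable#1 < cable#9 < cable#8 < cable#6.
The 6th smallest is cable#3.

cable#3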